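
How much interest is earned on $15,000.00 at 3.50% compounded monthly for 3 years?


Compound interest earned = final amount − principal.
A = P(1 + r/n)^(nt) = $15,000.00 × (1 + 0.035/12)^(12 × 3) = $16,658.11
Interest = A − P = $16,658.11 − $15,000.00 = $1,658.11

Interest = A - P = $1,658.11


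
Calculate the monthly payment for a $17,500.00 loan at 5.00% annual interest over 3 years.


Loan payment formula: PMT = PV × r / (1 − (1 + r)^(−n))
Monthly rate r = 0.05/12 ≈ 0.00416667, n = 36 months
Denominator: 1 − (1 + 0.05/12)^(−36) = 0.139024
PMT = $17,500.00 × (0.05/12) / 0.139024
PMT = $524.49 per month

PMT = PV × r / (1-(1+r)^(-n)) = $524.49/month


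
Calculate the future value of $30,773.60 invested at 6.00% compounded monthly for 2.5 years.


Compound interest formula: A = P(1 + r/n)^(nt)
A = $30,773.60 × (1 + 0.06/12)^(12 × 2.5)
Growth factor: (1 + 0.06/12)^30 = 1.161400
A = $30,773.60 × 1.161400
A = $35,740.46

A = P(1 + r/n)^(nt) = $35,740.46


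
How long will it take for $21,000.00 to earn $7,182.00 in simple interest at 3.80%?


Rearrange the simple interest formula for t:
I = P × r × t  ⇒  t = I / (P × r)
t = $7,182.00 / ($21,000.00 × 0.038)
t = 9

t = I/(P×r) = 9 years


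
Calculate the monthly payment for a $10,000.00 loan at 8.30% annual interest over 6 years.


Loan payment formula: PMT = PV × r / (1 − (1 + r)^(−n))
Monthly rate r = 0.083/12 ≈ 0.00691667, n = 72 months
Denominator: 1 − (1 + 0.083/12)^(−72) = 0.391212
PMT = $10,000.00 × (0.083/12) / 0.391212
PMT = $176.80 per month

PMT = PV × r / (1-(1+r)^(-n)) = $176.80/month


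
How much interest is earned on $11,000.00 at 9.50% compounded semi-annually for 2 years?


Compound interest earned = final amount − principal.
A = P(1 + r/n)^(nt) = $11,000.00 × (1 + 0.095/2)^(2 × 2) = $13,243.68
Interest = A − P = $13,243.68 − $11,000.00 = $2,243.68

Interest = A - P = $2,243.68


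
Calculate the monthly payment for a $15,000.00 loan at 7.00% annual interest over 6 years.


Loan payment formula: PMT = PV × r / (1 − (1 + r)^(−n))
Monthly rate r = 0.07/12 ≈ 0.00583333, n = 72 months
Denominator: 1 − (1 + 0.07/12)^(−72) = 0.342151
PMT = $15,000.00 × (0.07/12) / 0.342151
PMT = $255.74 per month

PMT = PV × r / (1-(1+r)^(-n)) = $255.74/month


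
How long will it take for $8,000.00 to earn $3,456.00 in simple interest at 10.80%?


Rearrange the simple interest formula for t:
I = P × r × t  ⇒  t = I / (P × r)
t = $3,456.00 / ($8,000.00 × 0.108)
t = 4

t = I/(P×r) = 4 years


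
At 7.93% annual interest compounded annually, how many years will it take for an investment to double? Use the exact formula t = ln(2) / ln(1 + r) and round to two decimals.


Doubling condition: (1 + r)^t = 2
Take ln of both sides: t × ln(1 + r) = ln(2)
t = ln(2) / ln(1 + r)
t = 0.693147 / 0.076313
t = 9.08

t = ln(2) / ln(1 + r) = 9.08 years


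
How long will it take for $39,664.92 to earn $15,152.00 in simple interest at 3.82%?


Rearrange the simple interest formula for t:
I = P × r × t  ⇒  t = I / (P × r)
t = $15,152.00 / ($39,664.92 × 0.0382)
t = 10

t = I/(P×r) = 10 years


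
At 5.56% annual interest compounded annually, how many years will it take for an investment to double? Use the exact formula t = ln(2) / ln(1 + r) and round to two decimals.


Doubling condition: (1 + r)^t = 2
Take ln of both sides: t × ln(1 + r) = ln(2)
t = ln(2) / ln(1 + r)
t = 0.693147 / 0.054109
t = 12.81

t = ln(2) / ln(1 + r) = 12.81 years


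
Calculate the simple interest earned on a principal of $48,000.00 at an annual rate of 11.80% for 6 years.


Simple interest formula: I = P × r × t
I = $48,000.00 × 0.118 × 6
I = $33,984.00

I = P × r × t = $33,984.00


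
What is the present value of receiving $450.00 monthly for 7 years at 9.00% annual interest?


Present value of an ordinary annuity: PV = PMT × (1 − (1 + r)^(−n)) / r
Monthly rate r = 0.09/12 = 0.0075, n = 84
PV = $450.00 × (1 − (1 + 0.09/12)^(−84)) / (0.09/12)
PV = $450.00 × 62.153965
PV = $27,969.28

PV = PMT × (1-(1+r)^(-n))/r = $27,969.28


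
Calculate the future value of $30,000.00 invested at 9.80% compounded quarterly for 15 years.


Compound interest formula: A = P(1 + r/n)^(nt)
A = $30,000.00 × (1 + 0.098/4)^(4 × 15)
Growth factor: (1 + 0.098/4)^60 = 4.272851
A = $30,000.00 × 4.272851
A = $128,185.53

A = P(1 + r/n)^(nt) = $128,185.53


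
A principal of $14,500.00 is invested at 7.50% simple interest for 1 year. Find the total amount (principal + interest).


Total amount formula: A = P(1 + rt) = P + P·r·t
Interest: I = P × r × t = $14,500.00 × 0.075 × 1 = $1,087.50
A = P + I = $14,500.00 + $1,087.50 = $15,587.50

A = P + I = P(1 + rt) = $15,587.50


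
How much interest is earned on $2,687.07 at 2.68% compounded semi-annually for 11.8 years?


Compound interest earned = final amount − principal.
A = P(1 + r/n)^(nt) = $2,687.07 × (1 + 0.0268/2)^(2 × 11.8) = $3,678.82
Interest = A − P = $3,678.82 − $2,687.07 = $991.75

Interest = A - P = $991.75


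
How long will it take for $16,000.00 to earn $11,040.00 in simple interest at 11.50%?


Rearrange the simple interest formula for t:
I = P × r × t  ⇒  t = I / (P × r)
t = $11,040.00 / ($16,000.00 × 0.115)
t = 6

t = I/(P×r) = 6 years


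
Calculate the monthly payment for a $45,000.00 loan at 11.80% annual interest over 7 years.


Loan payment formula: PMT = PV × r / (1 − (1 + r)^(−n))
Monthly rate r = 0.118/12 ≈ 0.00983333, n = 84 months
Denominator: 1 − (1 + 0.118/12)^(−84) = 0.560433
PMT = $45,000.00 × (0.118/12) / 0.560433
PMT = $789.57 per month

PMT = PV × r / (1-(1+r)^(-n)) = $789.57/month


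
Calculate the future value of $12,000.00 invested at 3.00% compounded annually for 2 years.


Compound interest formula: A = P(1 + r/n)^(nt)
A = $12,000.00 × (1 + 0.03/1)^(1 × 2)
Growth factor: (1 + 0.03/1)^2 = 1.060900
A = $12,000.00 × 1.060900
A = $12,730.80

A = P(1 + r/n)^(nt) = $12,730.80


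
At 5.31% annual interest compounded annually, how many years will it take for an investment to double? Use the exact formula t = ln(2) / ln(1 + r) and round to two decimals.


Doubling condition: (1 + r)^t = 2
Take ln of both sides: t × ln(1 + r) = ln(2)
t = ln(2) / ln(1 + r)
t = 0.693147 / 0.051738
t = 13.40

t = ln(2) / ln(1 + r) = 13.40 years


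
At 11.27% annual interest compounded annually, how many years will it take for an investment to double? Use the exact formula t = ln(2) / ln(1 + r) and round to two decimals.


Doubling condition: (1 + r)^t = 2
Take ln of both sides: t × ln(1 + r) = ln(2)
t = ln(2) / ln(1 + r)
t = 0.693147 / 0.106789
t = 6.49

t = ln(2) / ln(1 + r) = 6.49 years


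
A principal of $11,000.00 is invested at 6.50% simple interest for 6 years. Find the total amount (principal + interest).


Total amount formula: A = P(1 + rt) = P + P·r·t
Interest: I = P × r × t = $11,000.00 × 0.065 × 6 = $4,290.00
A = P + I = $11,000.00 + $4,290.00 = $15,290.00

A = P + I = P(1 + rt) = $15,290.00


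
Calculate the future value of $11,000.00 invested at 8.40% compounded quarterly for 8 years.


Compound interest formula: A = P(1 + r/n)^(nt)
A = $11,000.00 × (1 + 0.084/4)^(4 × 8)
Growth factor: (1 + 0.084/4)^32 = 1.944571
A = $11,000.00 × 1.944571
A = $21,390.28

A = P(1 + r/n)^(nt) = $21,390.28


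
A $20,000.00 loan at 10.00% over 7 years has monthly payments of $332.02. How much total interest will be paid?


Total paid over the life of the loan = PMT × n.
Total paid = $332.02 × 84 = $27,889.68
Total interest = total paid − principal = $27,889.68 − $20,000.00 = $7,889.68

Total interest = (PMT × n) - PV = $7,889.68


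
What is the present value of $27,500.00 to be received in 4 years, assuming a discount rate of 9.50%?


Present value formula: PV = FV / (1 + r)^t
PV = $27,500.00 / (1 + 0.095)^4
PV = $27,500.00 / 1.437661
PV = $19,128.29

PV = FV / (1 + r)^t = $19,128.29


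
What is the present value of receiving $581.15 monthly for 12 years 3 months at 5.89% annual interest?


Present value of an ordinary annuity: PV = PMT × (1 − (1 + r)^(−n)) / r
Monthly rate r = 0.0589/12 ≈ 0.00490833, n = 147
PV = $581.15 × (1 − (1 + 0.0589/12)^(−147)) / (0.0589/12)
PV = $581.15 × 104.542803
PV = $60,755.05

PV = PMT × (1-(1+r)^(-n))/r = $60,755.05


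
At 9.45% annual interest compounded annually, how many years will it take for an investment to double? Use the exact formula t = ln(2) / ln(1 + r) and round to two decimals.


Doubling condition: (1 + r)^t = 2
Take ln of both sides: t × ln(1 + r) = ln(2)
t = ln(2) / ln(1 + r)
t = 0.693147 / 0.090298
t = 7.68

t = ln(2) / ln(1 + r) = 7.68 years


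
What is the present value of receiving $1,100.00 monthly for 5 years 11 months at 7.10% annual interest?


Present value of an ordinary annuity: PV = PMT × (1 − (1 + r)^(−n)) / r
Monthly rate r = 0.071/12 ≈ 0.00591667, n = 71
PV = $1,100.00 × (1 − (1 + 0.071/12)^(−71)) / (0.071/12)
PV = $1,100.00 × 57.835633
PV = $63,619.20

PV = PMT × (1-(1+r)^(-n))/r = $63,619.20


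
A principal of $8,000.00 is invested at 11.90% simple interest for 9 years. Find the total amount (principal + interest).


Total amount formula: A = P(1 + rt) = P + P·r·t
Interest: I = P × r × t = $8,000.00 × 0.119 × 9 = $8,568.00
A = P + I = $8,000.00 + $8,568.00 = $16,568.00

A = P + I = P(1 + rt) = $16,568.00


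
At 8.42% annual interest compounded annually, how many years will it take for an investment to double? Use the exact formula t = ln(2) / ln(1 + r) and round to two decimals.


Doubling condition: (1 + r)^t = 2
Take ln of both sides: t × ln(1 + r) = ln(2)
t = ln(2) / ln(1 + r)
t = 0.693147 / 0.080842
t = 8.57

t = ln(2) / ln(1 + r) = 8.57 years


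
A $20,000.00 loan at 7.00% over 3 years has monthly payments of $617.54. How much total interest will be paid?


Total paid over the life of the loan = PMT × n.
Total paid = $617.54 × 36 = $22,231.44
Total interest = total paid − principal = $22,231.44 − $20,000.00 = $2,231.44

Total interest = (PMT × n) - PV = $2,231.44


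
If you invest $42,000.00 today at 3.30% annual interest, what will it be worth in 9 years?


Future value formula: FV = PV × (1 + r)^t
FV = $42,000.00 × (1 + 0.033)^9
FV = $42,000.00 × 1.3393772
FV = $56,253.84

FV = PV × (1 + r)^t = $56,253.84


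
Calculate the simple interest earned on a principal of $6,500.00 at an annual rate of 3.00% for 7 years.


Simple interest formula: I = P × r × t
I = $6,500.00 × 0.03 × 7
I = $1,365.00

I = P × r × t = $1,365.00


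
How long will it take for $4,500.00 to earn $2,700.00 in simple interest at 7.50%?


Rearrange the simple interest formula for t:
I = P × r × t  ⇒  t = I / (P × r)
t = $2,700.00 / ($4,500.00 × 0.075)
t = 8

t = I/(P×r) = 8 years


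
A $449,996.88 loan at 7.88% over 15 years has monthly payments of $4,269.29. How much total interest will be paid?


Total paid over the life of the loan = PMT × n.
Total paid = $4,269.29 × 180 = $768,472.20
Total interest = total paid − principal = $768,472.20 − $449,996.88 = $318,475.32

Total interest = (PMT × n) - PV = $318,475.32


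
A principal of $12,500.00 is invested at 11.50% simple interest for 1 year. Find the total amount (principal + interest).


Total amount formula: A = P(1 + rt) = P + P·r·t
Interest: I = P × r × t = $12,500.00 × 0.115 × 1 = $1,437.50
A = P + I = $12,500.00 + $1,437.50 = $13,937.50

A = P + I = P(1 + rt) = $13,937.50


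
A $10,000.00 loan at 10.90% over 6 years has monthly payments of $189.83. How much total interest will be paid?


Total paid over the life of the loan = PMT × n.
Total paid = $189.83 × 72 = $13,667.76
Total interest = total paid − principal = $13,667.76 − $10,000.00 = $3,667.76

Total interest = (PMT × n) - PV = $3,667.76


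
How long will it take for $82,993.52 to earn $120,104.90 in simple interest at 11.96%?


Rearrange the simple interest formula for t:
I = P × r × t  ⇒  t = I / (P × r)
t = $120,104.90 / ($82,993.52 × 0.1196)
t = 12.1

t = I/(P×r) = 12.1 years


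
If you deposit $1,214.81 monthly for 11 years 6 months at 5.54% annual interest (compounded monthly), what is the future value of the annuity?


Future value of an ordinary annuity: FV = PMT × ((1 + r)^n − 1) / r
Monthly rate r = 0.0554/12 ≈ 0.00461667, n = 138
FV = $1,214.81 × ((1 + 0.0554/12)^138 − 1) / (0.0554/12)
FV = $1,214.81 × 192.393931
FV = $233,722.07

FV = PMT × ((1+r)^n - 1)/r = $233,722.07


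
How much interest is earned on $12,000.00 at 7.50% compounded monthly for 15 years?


Compound interest earned = final amount − principal.
A = P(1 + r/n)^(nt) = $12,000.00 × (1 + 0.075/12)^(12 × 15) = $36,833.42
Interest = A − P = $36,833.42 − $12,000.00 = $24,833.42

Interest = A - P = $24,833.42


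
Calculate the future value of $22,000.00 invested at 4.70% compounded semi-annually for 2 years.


Compound interest formula: A = P(1 + r/n)^(nt)
A = $22,000.00 × (1 + 0.047/2)^(2 × 2)
Growth factor: (1 + 0.047/2)^4 = 1.097366
A = $22,000.00 × 1.097366
A = $24,142.05

A = P(1 + r/n)^(nt) = $24,142.05


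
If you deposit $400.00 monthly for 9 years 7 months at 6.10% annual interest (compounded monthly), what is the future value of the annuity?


Future value of an ordinary annuity: FV = PMT × ((1 + r)^n − 1) / r
Monthly rate r = 0.061/12 ≈ 0.00508333, n = 115
FV = $400.00 × ((1 + 0.061/12)^115 − 1) / (0.061/12)
FV = $400.00 × 155.722285
FV = $62,288.91

FV = PMT × ((1+r)^n - 1)/r = $62,288.91


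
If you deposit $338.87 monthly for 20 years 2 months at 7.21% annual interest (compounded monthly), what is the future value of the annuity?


Future value of an ordinary annuity: FV = PMT × ((1 + r)^n − 1) / r
Monthly rate r = 0.0721/12 ≈ 0.00600833, n = 242
FV = $338.87 × ((1 + 0.0721/12)^242 − 1) / (0.0721/12)
FV = $338.87 × 542.861155
FV = $183,959.36

FV = PMT × ((1+r)^n - 1)/r = $183,959.36


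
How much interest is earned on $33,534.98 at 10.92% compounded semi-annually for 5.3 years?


Compound interest earned = final amount − principal.
A = P(1 + r/n)^(nt) = $33,534.98 × (1 + 0.1092/2)^(2 × 5.3) = $58,915.34
Interest = A − P = $58,915.34 − $33,534.98 = $25,380.36

Interest = A - P = $25,380.36


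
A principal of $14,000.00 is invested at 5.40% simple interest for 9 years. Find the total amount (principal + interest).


Total amount formula: A = P(1 + rt) = P + P·r·t
Interest: I = P × r × t = $14,000.00 × 0.054 × 9 = $6,804.00
A = P + I = $14,000.00 + $6,804.00 = $20,804.00

A = P + I = P(1 + rt) = $20,804.00


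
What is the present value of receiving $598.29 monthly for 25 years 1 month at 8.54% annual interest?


Present value of an ordinary annuity: PV = PMT × (1 − (1 + r)^(−n)) / r
Monthly rate r = 0.0854/12 ≈ 0.00711667, n = 301
PV = $598.29 × (1 − (1 + 0.0854/12)^(−301)) / (0.0854/12)
PV = $598.29 × 123.892251
PV = $74,123.49

PV = PMT × (1-(1+r)^(-n))/r = $74,123.49


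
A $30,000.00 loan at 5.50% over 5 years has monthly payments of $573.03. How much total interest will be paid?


Total paid over the life of the loan = PMT × n.
Total paid = $573.03 × 60 = $34,381.80
Total interest = total paid − principal = $34,381.80 − $30,000.00 = $4,381.80

Total interest = (PMT × n) - PV = $4,381.80


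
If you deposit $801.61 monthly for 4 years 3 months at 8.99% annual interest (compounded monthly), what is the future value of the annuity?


Future value of an ordinary annuity: FV = PMT × ((1 + r)^n − 1) / r
Monthly rate r = 0.0899/12 ≈ 0.00749167, n = 51
FV = $801.61 × ((1 + 0.0899/12)^51 − 1) / (0.0899/12)
FV = $801.61 × 61.833601
FV = $49,566.43

FV = PMT × ((1+r)^n - 1)/r = $49,566.43


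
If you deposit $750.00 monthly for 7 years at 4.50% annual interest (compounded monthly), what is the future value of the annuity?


Future value of an ordinary annuity: FV = PMT × ((1 + r)^n − 1) / r
Monthly rate r = 0.045/12 = 0.00375, n = 84
FV = $750.00 × ((1 + 0.045/12)^84 − 1) / (0.045/12)
FV = $750.00 × 98.520602
FV = $73,890.45

FV = PMT × ((1+r)^n - 1)/r = $73,890.45


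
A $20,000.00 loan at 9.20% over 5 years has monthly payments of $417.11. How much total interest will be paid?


Total paid over the life of the loan = PMT × n.
Total paid = $417.11 × 60 = $25,026.60
Total interest = total paid − principal = $25,026.60 − $20,000.00 = $5,026.60

Total interest = (PMT × n) - PV = $5,026.60


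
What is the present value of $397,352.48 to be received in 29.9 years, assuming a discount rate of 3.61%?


Present value formula: PV = FV / (1 + r)^t
PV = $397,352.48 / (1 + 0.0361)^29.9
PV = $397,352.48 / 2.8874206
PV = $137,615.03

PV = FV / (1 + r)^t = $137,615.03


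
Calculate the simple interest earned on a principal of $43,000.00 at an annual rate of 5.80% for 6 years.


Simple interest formula: I = P × r × t
I = $43,000.00 × 0.058 × 6
I = $14,964.00

I = P × r × t = $14,964.00


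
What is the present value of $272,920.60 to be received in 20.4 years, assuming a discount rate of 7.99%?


Present value formula: PV = FV / (1 + r)^t
PV = $272,920.60 / (1 + 0.0799)^20.4
PV = $272,920.60 / 4.797602
PV = $56,886.88

PV = FV / (1 + r)^t = $56,886.88


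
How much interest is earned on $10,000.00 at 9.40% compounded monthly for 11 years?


Compound interest earned = final amount − principal.
A = P(1 + r/n)^(nt) = $10,000.00 × (1 + 0.094/12)^(12 × 11) = $28,009.85
Interest = A − P = $28,009.85 − $10,000.00 = $18,009.85

Interest = A - P = $18,009.85


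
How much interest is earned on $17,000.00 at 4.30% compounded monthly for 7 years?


Compound interest earned = final amount − principal.
A = P(1 + r/n)^(nt) = $17,000.00 × (1 + 0.043/12)^(12 × 7) = $22,958.20
Interest = A − P = $22,958.20 − $17,000.00 = $5,958.20

Interest = A - P = $5,958.20


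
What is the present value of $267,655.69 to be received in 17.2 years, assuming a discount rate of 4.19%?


Present value formula: PV = FV / (1 + r)^t
PV = $267,655.69 / (1 + 0.0419)^17.2
PV = $267,655.69 / 2.0258527
PV = $132,120.02

PV = FV / (1 + r)^t = $132,120.02


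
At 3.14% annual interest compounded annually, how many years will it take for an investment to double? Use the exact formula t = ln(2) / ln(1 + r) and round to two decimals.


Doubling condition: (1 + r)^t = 2
Take ln of both sides: t × ln(1 + r) = ln(2)
t = ln(2) / ln(1 + r)
t = 0.693147 / 0.030917
t = 22.42

t = ln(2) / ln(1 + r) = 22.42 years


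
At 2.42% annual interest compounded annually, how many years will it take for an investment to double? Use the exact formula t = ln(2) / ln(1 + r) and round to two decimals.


Doubling condition: (1 + r)^t = 2
Take ln of both sides: t × ln(1 + r) = ln(2)
t = ln(2) / ln(1 + r)
t = 0.693147 / 0.023912
t = 28.99

t = ln(2) / ln(1 + r) = 28.99 years


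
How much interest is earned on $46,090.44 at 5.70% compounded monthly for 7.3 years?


Compound interest earned = final amount − principal.
A = P(1 + r/n)^(nt) = $46,090.44 × (1 + 0.057/12)^(12 × 7.3) = $69,806.03
Interest = A − P = $69,806.03 − $46,090.44 = $23,715.59

Interest = A - P = $23,715.59


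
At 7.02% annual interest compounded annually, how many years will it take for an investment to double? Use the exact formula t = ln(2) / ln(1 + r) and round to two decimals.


Doubling condition: (1 + r)^t = 2
Take ln of both sides: t × ln(1 + r) = ln(2)
t = ln(2) / ln(1 + r)
t = 0.693147 / 0.067846
t = 10.22

t = ln(2) / ln(1 + r) = 10.22 years


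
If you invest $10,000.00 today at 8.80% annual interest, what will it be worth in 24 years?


Future value formula: FV = PV × (1 + r)^t
FV = $10,000.00 × (1 + 0.088)^24
FV = $10,000.00 × 7.569958
FV = $75,699.58

FV = PV × (1 + r)^t = $75,699.58


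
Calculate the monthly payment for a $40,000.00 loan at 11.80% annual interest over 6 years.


Loan payment formula: PMT = PV × r / (1 − (1 + r)^(−n))
Monthly rate r = 0.118/12 ≈ 0.00983333, n = 72 months
Denominator: 1 − (1 + 0.118/12)^(−72) = 0.505665
PMT = $40,000.00 × (0.118/12) / 0.505665
PMT = $777.85 per month

PMT = PV × r / (1-(1+r)^(-n)) = $777.85/month


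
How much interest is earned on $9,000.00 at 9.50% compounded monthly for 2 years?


Compound interest earned = final amount − principal.
A = P(1 + r/n)^(nt) = $9,000.00 × (1 + 0.095/12)^(12 × 2) = $10,875.11
Interest = A − P = $10,875.11 − $9,000.00 = $1,875.11

Interest = A - P = $1,875.11


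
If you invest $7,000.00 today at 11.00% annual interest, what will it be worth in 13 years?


Future value formula: FV = PV × (1 + r)^t
FV = $7,000.00 × (1 + 0.11)^13
FV = $7,000.00 × 3.883280
FV = $27,182.96

FV = PV × (1 + r)^t = $27,182.96


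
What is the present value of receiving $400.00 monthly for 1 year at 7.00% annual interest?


Present value of an ordinary annuity: PV = PMT × (1 − (1 + r)^(−n)) / r
Monthly rate r = 0.07/12 ≈ 0.00583333, n = 12
PV = $400.00 × (1 − (1 + 0.07/12)^(−12)) / (0.07/12)
PV = $400.00 × 11.557120
PV = $4,622.85

PV = PMT × (1-(1+r)^(-n))/r = $4,622.85


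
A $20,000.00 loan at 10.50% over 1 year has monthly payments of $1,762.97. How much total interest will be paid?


Total paid over the life of the loan = PMT × n.
Total paid = $1,762.97 × 12 = $21,155.64
Total interest = total paid − principal = $21,155.64 − $20,000.00 = $1,155.64

Total interest = (PMT × n) - PV = $1,155.64


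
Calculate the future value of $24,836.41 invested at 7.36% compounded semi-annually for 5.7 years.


Compound interest formula: A = P(1 + r/n)^(nt)
A = $24,836.41 × (1 + 0.0736/2)^(2 × 5.7)
Growth factor: (1 + 0.0736/2)^11.4 = 1.509812
A = $24,836.41 × 1.509812
A = $37,498.31

A = P(1 + r/n)^(nt) = $37,498.31


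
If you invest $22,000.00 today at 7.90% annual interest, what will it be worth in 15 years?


Future value formula: FV = PV × (1 + r)^t
FV = $22,000.00 × (1 + 0.079)^15
FV = $22,000.00 × 3.1283956
FV = $68,824.70

FV = PV × (1 + r)^t = $68,824.70


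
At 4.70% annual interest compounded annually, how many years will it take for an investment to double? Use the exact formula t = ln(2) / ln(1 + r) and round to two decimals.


Doubling condition: (1 + r)^t = 2
Take ln of both sides: t × ln(1 + r) = ln(2)
t = ln(2) / ln(1 + r)
t = 0.693147 / 0.045929
t = 15.09

t = ln(2) / ln(1 + r) = 15.09 years


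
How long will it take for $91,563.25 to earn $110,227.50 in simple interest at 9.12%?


Rearrange the simple interest formula for t:
I = P × r × t  ⇒  t = I / (P × r)
t = $110,227.50 / ($91,563.25 × 0.0912)
t = 13.2

t = I/(P×r) = 13.2 years


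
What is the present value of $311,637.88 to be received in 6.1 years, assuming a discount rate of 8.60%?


Present value formula: PV = FV / (1 + r)^t
PV = $311,637.88 / (1 + 0.086)^6.1
PV = $311,637.88 / 1.6541007
PV = $188,403.21

PV = FV / (1 + r)^t = $188,403.21


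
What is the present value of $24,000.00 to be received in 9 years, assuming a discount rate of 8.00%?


Present value formula: PV = FV / (1 + r)^t
PV = $24,000.00 / (1 + 0.08)^9
PV = $24,000.00 / 1.9990046
PV = $12,005.98

PV = FV / (1 + r)^t = $12,005.98


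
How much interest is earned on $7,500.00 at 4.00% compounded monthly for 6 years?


Compound interest earned = final amount − principal.
A = P(1 + r/n)^(nt) = $7,500.00 × (1 + 0.04/12)^(12 × 6) = $9,530.56
Interest = A − P = $9,530.56 − $7,500.00 = $2,030.56

Interest = A - P = $2,030.56


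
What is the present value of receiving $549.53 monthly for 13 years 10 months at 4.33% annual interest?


Present value of an ordinary annuity: PV = PMT × (1 − (1 + r)^(−n)) / r
Monthly rate r = 0.0433/12 ≈ 0.00360833, n = 166
PV = $549.53 × (1 − (1 + 0.0433/12)^(−166)) / (0.0433/12)
PV = $549.53 × 124.721720
PV = $68,538.33

PV = PMT × (1-(1+r)^(-n))/r = $68,538.33


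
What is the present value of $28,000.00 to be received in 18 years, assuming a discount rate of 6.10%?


Present value formula: PV = FV / (1 + r)^t
PV = $28,000.00 / (1 + 0.061)^18
PV = $28,000.00 / 2.903200
PV = $9,644.53

PV = FV / (1 + r)^t = $9,644.53


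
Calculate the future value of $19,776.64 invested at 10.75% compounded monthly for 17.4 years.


Compound interest formula: A = P(1 + r/n)^(nt)
A = $19,776.64 × (1 + 0.1075/12)^(12 × 17.4)
Growth factor: (1 + 0.1075/12)^208.8 = 6.4377006
A = $19,776.64 × 6.4377006
A = $127,316.09

A = P(1 + r/n)^(nt) = $127,316.09


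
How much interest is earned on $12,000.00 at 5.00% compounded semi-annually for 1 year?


Compound interest earned = final amount − principal.
A = P(1 + r/n)^(nt) = $12,000.00 × (1 + 0.05/2)^(2 × 1) = $12,607.50
Interest = A − P = $12,607.50 − $12,000.00 = $607.50

Interest = A - P = $607.50


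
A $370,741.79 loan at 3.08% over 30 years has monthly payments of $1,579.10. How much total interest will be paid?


Total paid over the life of the loan = PMT × n.
Total paid = $1,579.10 × 360 = $568,476.00
Total interest = total paid − principal = $568,476.00 − $370,741.79 = $197,734.21

Total interest = (PMT × n) - PV = $197,734.21


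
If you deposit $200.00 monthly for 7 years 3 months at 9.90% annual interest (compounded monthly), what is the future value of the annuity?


Future value of an ordinary annuity: FV = PMT × ((1 + r)^n − 1) / r
Monthly rate r = 0.099/12 = 0.00825, n = 87
FV = $200.00 × ((1 + 0.099/12)^87 − 1) / (0.099/12)
FV = $200.00 × 126.519885
FV = $25,303.98

FV = PMT × ((1+r)^n - 1)/r = $25,303.98


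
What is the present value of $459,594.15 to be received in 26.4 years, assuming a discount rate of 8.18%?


Present value formula: PV = FV / (1 + r)^t
PV = $459,594.15 / (1 + 0.0818)^26.4
PV = $459,594.15 / 7.970401
PV = $57,662.61

PV = FV / (1 + r)^t = $57,662.61


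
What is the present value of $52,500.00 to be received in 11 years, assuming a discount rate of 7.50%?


Present value formula: PV = FV / (1 + r)^t
PV = $52,500.00 / (1 + 0.075)^11
PV = $52,500.00 / 2.215609
PV = $23,695.52

PV = FV / (1 + r)^t = $23,695.52


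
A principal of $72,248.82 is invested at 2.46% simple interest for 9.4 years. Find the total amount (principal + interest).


Total amount formula: A = P(1 + rt) = P + P·r·t
Interest: I = P × r × t = $72,248.82 × 0.0246 × 9.4 = $16,706.82
A = P + I = $72,248.82 + $16,706.82 = $88,955.64

A = P + I = P(1 + rt) = $88,955.64


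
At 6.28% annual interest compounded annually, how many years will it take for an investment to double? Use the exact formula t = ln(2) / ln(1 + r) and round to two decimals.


Doubling condition: (1 + r)^t = 2
Take ln of both sides: t × ln(1 + r) = ln(2)
t = ln(2) / ln(1 + r)
t = 0.693147 / 0.060907
t = 11.38

t = ln(2) / ln(1 + r) = 11.38 years


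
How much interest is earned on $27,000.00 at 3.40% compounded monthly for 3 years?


Compound interest earned = final amount − principal.
A = P(1 + r/n)^(nt) = $27,000.00 × (1 + 0.034/12)^(12 × 3) = $29,895.04
Interest = A − P = $29,895.04 − $27,000.00 = $2,895.04

Interest = A - P = $2,895.04


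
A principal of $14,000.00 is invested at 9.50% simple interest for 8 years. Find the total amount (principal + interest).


Total amount formula: A = P(1 + rt) = P + P·r·t
Interest: I = P × r × t = $14,000.00 × 0.095 × 8 = $10,640.00
A = P + I = $14,000.00 + $10,640.00 = $24,640.00

A = P + I = P(1 + rt) = $24,640.00


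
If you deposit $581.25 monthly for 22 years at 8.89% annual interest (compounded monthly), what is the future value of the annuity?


Future value of an ordinary annuity: FV = PMT × ((1 + r)^n − 1) / r
Monthly rate r = 0.0889/12 ≈ 0.00740833, n = 264
FV = $581.25 × ((1 + 0.0889/12)^264 − 1) / (0.0889/12)
FV = $581.25 × 812.435224
FV = $472,227.97

FV = PMT × ((1+r)^n - 1)/r = $472,227.97


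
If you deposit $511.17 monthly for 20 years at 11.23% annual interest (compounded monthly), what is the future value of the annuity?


Future value of an ordinary annuity: FV = PMT × ((1 + r)^n − 1) / r
Monthly rate r = 0.1123/12 ≈ 0.00935833, n = 240
FV = $511.17 × ((1 + 0.1123/12)^240 − 1) / (0.1123/12)
FV = $511.17 × 892.432109
FV = $456,184.52

FV = PMT × ((1+r)^n - 1)/r = $456,184.52


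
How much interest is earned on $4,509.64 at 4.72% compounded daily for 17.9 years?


Compound interest earned = final amount − principal.
A = P(1 + r/n)^(nt) = $4,509.64 × (1 + 0.0472/365)^(365 × 17.9) = $10,496.51
Interest = A − P = $10,496.51 − $4,509.64 = $5,986.87

Interest = A - P = $5,986.87


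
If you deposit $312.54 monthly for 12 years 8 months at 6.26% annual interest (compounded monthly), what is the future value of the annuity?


Future value of an ordinary annuity: FV = PMT × ((1 + r)^n − 1) / r
Monthly rate r = 0.0626/12 ≈ 0.00521667, n = 152
FV = $312.54 × ((1 + 0.0626/12)^152 − 1) / (0.0626/12)
FV = $312.54 × 231.051605
FV = $72,212.87

FV = PMT × ((1+r)^n - 1)/r = $72,212.87


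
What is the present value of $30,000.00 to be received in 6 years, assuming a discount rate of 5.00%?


Present value formula: PV = FV / (1 + r)^t
PV = $30,000.00 / (1 + 0.05)^6
PV = $30,000.00 / 1.340096
PV = $22,386.46

PV = FV / (1 + r)^t = $22,386.46


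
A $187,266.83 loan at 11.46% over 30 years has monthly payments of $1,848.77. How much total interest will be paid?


Total paid over the life of the loan = PMT × n.
Total paid = $1,848.77 × 360 = $665,557.20
Total interest = total paid − principal = $665,557.20 − $187,266.83 = $478,290.37

Total interest = (PMT × n) - PV = $478,290.37


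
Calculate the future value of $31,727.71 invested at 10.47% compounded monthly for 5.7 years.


Compound interest formula: A = P(1 + r/n)^(nt)
A = $31,727.71 × (1 + 0.1047/12)^(12 × 5.7)
Growth factor: (1 + 0.1047/12)^68.4 = 1.811584
A = $31,727.71 × 1.811584
A = $57,477.41

A = P(1 + r/n)^(nt) = $57,477.41


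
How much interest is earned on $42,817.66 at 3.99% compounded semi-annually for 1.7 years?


Compound interest earned = final amount − principal.
A = P(1 + r/n)^(nt) = $42,817.66 × (1 + 0.0399/2)^(2 × 1.7) = $45,792.16
Interest = A − P = $45,792.16 − $42,817.66 = $2,974.50

Interest = A - P = $2,974.50


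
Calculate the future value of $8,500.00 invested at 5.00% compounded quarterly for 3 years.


Compound interest formula: A = P(1 + r/n)^(nt)
A = $8,500.00 × (1 + 0.05/4)^(4 × 3)
Growth factor: (1 + 0.05/4)^12 = 1.1607545
A = $8,500.00 × 1.1607545
A = $9,866.41

A = P(1 + r/n)^(nt) = $9,866.41


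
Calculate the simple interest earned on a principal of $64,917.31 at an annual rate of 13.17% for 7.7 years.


Simple interest formula: I = P × r × t
I = $64,917.31 × 0.1317 × 7.7
I = $65,831.99

I = P × r × t = $65,831.99


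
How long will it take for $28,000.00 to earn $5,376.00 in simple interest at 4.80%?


Rearrange the simple interest formula for t:
I = P × r × t  ⇒  t = I / (P × r)
t = $5,376.00 / ($28,000.00 × 0.048)
t = 4

t = I/(P×r) = 4 years


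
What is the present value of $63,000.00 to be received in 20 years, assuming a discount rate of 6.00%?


Present value formula: PV = FV / (1 + r)^t
PV = $63,000.00 / (1 + 0.06)^20
PV = $63,000.00 / 3.207135
PV = $19,643.70

PV = FV / (1 + r)^t = $19,643.70


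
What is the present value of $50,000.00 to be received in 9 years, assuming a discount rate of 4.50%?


Present value formula: PV = FV / (1 + r)^t
PV = $50,000.00 / (1 + 0.045)^9
PV = $50,000.00 / 1.486095
PV = $33,645.22

PV = FV / (1 + r)^t = $33,645.22


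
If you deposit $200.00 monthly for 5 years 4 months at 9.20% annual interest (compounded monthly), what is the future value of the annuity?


Future value of an ordinary annuity: FV = PMT × ((1 + r)^n − 1) / r
Monthly rate r = 0.092/12 ≈ 0.00766667, n = 64
FV = $200.00 × ((1 + 0.092/12)^64 − 1) / (0.092/12)
FV = $200.00 × 82.219697
FV = $16,443.94

FV = PMT × ((1+r)^n - 1)/r = $16,443.94


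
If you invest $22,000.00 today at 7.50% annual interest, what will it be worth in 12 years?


Future value formula: FV = PV × (1 + r)^t
FV = $22,000.00 × (1 + 0.075)^12
FV = $22,000.00 × 2.3817796
FV = $52,399.15

FV = PV × (1 + r)^t = $52,399.15


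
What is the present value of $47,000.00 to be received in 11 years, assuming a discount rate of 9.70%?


Present value formula: PV = FV / (1 + r)^t
PV = $47,000.00 / (1 + 0.097)^11
PV = $47,000.00 / 2.768681
PV = $16,975.59

PV = FV / (1 + r)^t = $16,975.59


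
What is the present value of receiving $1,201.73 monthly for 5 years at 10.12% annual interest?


Present value of an ordinary annuity: PV = PMT × (1 − (1 + r)^(−n)) / r
Monthly rate r = 0.1012/12 ≈ 0.00843333, n = 60
PV = $1,201.73 × (1 − (1 + 0.1012/12)^(−60)) / (0.1012/12)
PV = $1,201.73 × 46.934832
PV = $56,403.00

PV = PMT × (1-(1+r)^(-n))/r = $56,403.00


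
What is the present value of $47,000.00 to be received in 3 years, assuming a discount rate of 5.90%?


Present value formula: PV = FV / (1 + r)^t
PV = $47,000.00 / (1 + 0.059)^3
PV = $47,000.00 / 1.1876484
PV = $39,574.00

PV = FV / (1 + r)^t = $39,574.00


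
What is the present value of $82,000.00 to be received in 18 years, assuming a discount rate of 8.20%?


Present value formula: PV = FV / (1 + r)^t
PV = $82,000.00 / (1 + 0.082)^18
PV = $82,000.00 / 4.131338
PV = $19,848.29

PV = FV / (1 + r)^t = $19,848.29


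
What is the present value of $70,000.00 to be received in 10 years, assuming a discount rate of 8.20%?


Present value formula: PV = FV / (1 + r)^t
PV = $70,000.00 / (1 + 0.082)^10
PV = $70,000.00 / 2.199240
PV = $31,829.18

PV = FV / (1 + r)^t = $31,829.18


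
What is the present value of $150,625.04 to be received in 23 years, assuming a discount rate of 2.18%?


Present value formula: PV = FV / (1 + r)^t
PV = $150,625.04 / (1 + 0.0218)^23
PV = $150,625.04 / 1.6421607
PV = $91,723.69

PV = FV / (1 + r)^t = $91,723.69


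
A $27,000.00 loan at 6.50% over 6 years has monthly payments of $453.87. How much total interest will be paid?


Total paid over the life of the loan = PMT × n.
Total paid = $453.87 × 72 = $32,678.64
Total interest = total paid − principal = $32,678.64 − $27,000.00 = $5,678.64

Total interest = (PMT × n) - PV = $5,678.64


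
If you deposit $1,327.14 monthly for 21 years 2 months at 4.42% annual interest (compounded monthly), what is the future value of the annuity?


Future value of an ordinary annuity: FV = PMT × ((1 + r)^n − 1) / r
Monthly rate r = 0.0442/12 ≈ 0.00368333, n = 254
FV = $1,327.14 × ((1 + 0.0442/12)^254 − 1) / (0.0442/12)
FV = $1,327.14 × 419.261664
FV = $556,418.92

FV = PMT × ((1+r)^n - 1)/r = $556,418.92


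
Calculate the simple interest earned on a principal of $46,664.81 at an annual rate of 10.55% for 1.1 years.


Simple interest formula: I = P × r × t
I = $46,664.81 × 0.1055 × 1.1
I = $5,415.45

I = P × r × t = $5,415.45


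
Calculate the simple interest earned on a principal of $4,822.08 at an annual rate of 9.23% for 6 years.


Simple interest formula: I = P × r × t
I = $4,822.08 × 0.0923 × 6
I = $2,670.47

I = P × r × t = $2,670.47


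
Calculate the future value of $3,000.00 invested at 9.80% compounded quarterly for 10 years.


Compound interest formula: A = P(1 + r/n)^(nt)
A = $3,000.00 × (1 + 0.098/4)^(4 × 10)
Growth factor: (1 + 0.098/4)^40 = 2.633168
A = $3,000.00 × 2.633168
A = $7,899.50

A = P(1 + r/n)^(nt) = $7,899.50


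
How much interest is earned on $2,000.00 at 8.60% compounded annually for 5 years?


Compound interest earned = final amount − principal.
A = P(1 + r/n)^(nt) = $2,000.00 × (1 + 0.086/1)^(1 × 5) = $3,021.20
Interest = A − P = $3,021.20 − $2,000.00 = $1,021.20

Interest = A - P = $1,021.20


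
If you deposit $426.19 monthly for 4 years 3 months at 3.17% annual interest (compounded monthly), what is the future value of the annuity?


Future value of an ordinary annuity: FV = PMT × ((1 + r)^n − 1) / r
Monthly rate r = 0.0317/12 ≈ 0.00264167, n = 51
FV = $426.19 × ((1 + 0.0317/12)^51 − 1) / (0.0317/12)
FV = $426.19 × 54.518174
FV = $23,235.10

FV = PMT × ((1+r)^n - 1)/r = $23,235.10


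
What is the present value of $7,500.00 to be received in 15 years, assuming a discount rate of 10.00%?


Present value formula: PV = FV / (1 + r)^t
PV = $7,500.00 / (1 + 0.1)^15
PV = $7,500.00 / 4.177248
PV = $1,795.44

PV = FV / (1 + r)^t = $1,795.44


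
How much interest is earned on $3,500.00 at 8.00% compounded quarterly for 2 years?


Compound interest earned = final amount − principal.
A = P(1 + r/n)^(nt) = $3,500.00 × (1 + 0.08/4)^(4 × 2) = $4,100.81
Interest = A − P = $4,100.81 − $3,500.00 = $600.81

Interest = A - P = $600.81


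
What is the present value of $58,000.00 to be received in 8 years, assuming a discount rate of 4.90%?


Present value formula: PV = FV / (1 + r)^t
PV = $58,000.00 / (1 + 0.049)^8
PV = $58,000.00 / 1.466236
PV = $39,557.07

PV = FV / (1 + r)^t = $39,557.07


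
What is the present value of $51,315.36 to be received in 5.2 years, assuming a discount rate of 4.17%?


Present value formula: PV = FV / (1 + r)^t
PV = $51,315.36 / (1 + 0.0417)^5.2
PV = $51,315.36 / 1.236693
PV = $41,494.02

PV = FV / (1 + r)^t = $41,494.02


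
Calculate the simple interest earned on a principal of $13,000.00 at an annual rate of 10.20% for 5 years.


Simple interest formula: I = P × r × t
I = $13,000.00 × 0.102 × 5
I = $6,630.00

I = P × r × t = $6,630.00


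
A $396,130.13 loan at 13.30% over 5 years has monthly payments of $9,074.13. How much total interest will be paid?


Total paid over the life of the loan = PMT × n.
Total paid = $9,074.13 × 60 = $544,447.80
Total interest = total paid − principal = $544,447.80 − $396,130.13 = $148,317.67

Total interest = (PMT × n) - PV = $148,317.67


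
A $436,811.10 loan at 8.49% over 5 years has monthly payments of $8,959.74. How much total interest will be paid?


Total paid over the life of the loan = PMT × n.
Total paid = $8,959.74 × 60 = $537,584.40
Total interest = total paid − principal = $537,584.40 − $436,811.10 = $100,773.30

Total interest = (PMT × n) - PV = $100,773.30


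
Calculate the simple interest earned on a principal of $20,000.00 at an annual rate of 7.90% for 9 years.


Simple interest formula: I = P × r × t
I = $20,000.00 × 0.079 × 9
I = $14,220.00

I = P × r × t = $14,220.00


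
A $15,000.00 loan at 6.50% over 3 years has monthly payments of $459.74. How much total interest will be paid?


Total paid over the life of the loan = PMT × n.
Total paid = $459.74 × 36 = $16,550.64
Total interest = total paid − principal = $16,550.64 − $15,000.00 = $1,550.64

Total interest = (PMT × n) - PV = $1,550.64


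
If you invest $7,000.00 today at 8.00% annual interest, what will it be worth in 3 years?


Future value formula: FV = PV × (1 + r)^t
FV = $7,000.00 × (1 + 0.08)^3
FV = $7,000.00 × 1.259712
FV = $8,817.98

FV = PV × (1 + r)^t = $8,817.98


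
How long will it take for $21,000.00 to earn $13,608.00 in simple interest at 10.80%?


Rearrange the simple interest formula for t:
I = P × r × t  ⇒  t = I / (P × r)
t = $13,608.00 / ($21,000.00 × 0.108)
t = 6

t = I/(P×r) = 6 years


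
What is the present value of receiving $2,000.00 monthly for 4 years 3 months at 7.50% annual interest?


Present value of an ordinary annuity: PV = PMT × (1 − (1 + r)^(−n)) / r
Monthly rate r = 0.075/12 = 0.00625, n = 51
PV = $2,000.00 × (1 − (1 + 0.075/12)^(−51)) / (0.075/12)
PV = $2,000.00 × 43.555382
PV = $87,110.76

PV = PMT × (1-(1+r)^(-n))/r = $87,110.76
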